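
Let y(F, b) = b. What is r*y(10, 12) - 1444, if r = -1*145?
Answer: -3184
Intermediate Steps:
r = -145
r*y(10, 12) - 1444 = -145*12 - 1444 = -1740 - 1444 = -3184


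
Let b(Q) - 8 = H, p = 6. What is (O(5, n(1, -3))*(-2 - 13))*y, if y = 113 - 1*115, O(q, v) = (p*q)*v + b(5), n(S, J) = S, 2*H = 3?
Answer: 1185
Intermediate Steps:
H = 3/2 (H = (½)*3 = 3/2 ≈ 1.5000)
b(Q) = 19/2 (b(Q) = 8 + 3/2 = 19/2)
O(q, v) = 19/2 + 6*q*v (O(q, v) = (6*q)*v + 19/2 = 6*q*v + 19/2 = 19/2 + 6*q*v)
y = -2 (y = 113 - 115 = -2)
(O(5, n(1, -3))*(-2 - 13))*y = ((19/2 + 6*5*1)*(-2 - 13))*(-2) = ((19/2 + 30)*(-15))*(-2) = ((79/2)*(-15))*(-2) = -1185/2*(-2) = 1185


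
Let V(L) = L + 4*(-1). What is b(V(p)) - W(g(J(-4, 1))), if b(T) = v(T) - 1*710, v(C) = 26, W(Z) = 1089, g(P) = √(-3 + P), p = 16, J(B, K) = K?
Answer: -1773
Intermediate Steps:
V(L) = -4 + L (V(L) = L - 4 = -4 + L)
b(T) = -684 (b(T) = 26 - 1*710 = 26 - 710 = -684)
b(V(p)) - W(g(J(-4, 1))) = -684 - 1*1089 = -684 - 1089 = -1773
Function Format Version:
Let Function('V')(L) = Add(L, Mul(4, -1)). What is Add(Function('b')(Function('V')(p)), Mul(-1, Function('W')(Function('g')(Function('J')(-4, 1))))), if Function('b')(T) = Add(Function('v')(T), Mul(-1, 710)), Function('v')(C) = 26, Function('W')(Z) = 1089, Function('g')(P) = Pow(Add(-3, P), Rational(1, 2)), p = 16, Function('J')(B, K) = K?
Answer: -1773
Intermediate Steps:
Function('V')(L) = Add(-4, L) (Function('V')(L) = Add(L, -4) = Add(-4, L))
Function('b')(T) = -684 (Function('b')(T) = Add(26, Mul(-1, 710)) = Add(26, -710) = -684)
Add(Function('b')(Function('V')(p)), Mul(-1, Function('W')(Function('g')(Function('J')(-4, 1))))) = Add(-684, Mul(-1, 1089)) = Add(-684, -1089) = -1773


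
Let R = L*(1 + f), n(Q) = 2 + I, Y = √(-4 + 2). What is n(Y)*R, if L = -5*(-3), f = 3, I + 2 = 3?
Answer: 180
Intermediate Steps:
I = 1 (I = -2 + 3 = 1)
Y = I*√2 (Y = √(-2) = I*√2 ≈ 1.4142*I)
n(Q) = 3 (n(Q) = 2 + 1 = 3)
L = 15
R = 60 (R = 15*(1 + 3) = 15*4 = 60)
n(Y)*R = 3*60 = 180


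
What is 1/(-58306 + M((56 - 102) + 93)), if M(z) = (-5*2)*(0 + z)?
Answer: -1/58776 ≈ -1.7014e-5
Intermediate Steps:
M(z) = -10*z
1/(-58306 + M((56 - 102) + 93)) = 1/(-58306 - 10*((56 - 102) + 93)) = 1/(-58306 - 10*(-46 + 93)) = 1/(-58306 - 10*47) = 1/(-58306 - 470) = 1/(-58776) = -1/58776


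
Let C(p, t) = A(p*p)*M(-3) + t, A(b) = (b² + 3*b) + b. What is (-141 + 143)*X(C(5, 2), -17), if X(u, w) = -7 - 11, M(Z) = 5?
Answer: -36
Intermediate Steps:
A(b) = b² + 4*b
C(p, t) = t + 5*p²*(4 + p²) (C(p, t) = ((p*p)*(4 + p*p))*5 + t = (p²*(4 + p²))*5 + t = 5*p²*(4 + p²) + t = t + 5*p²*(4 + p²))
X(u, w) = -18
(-141 + 143)*X(C(5, 2), -17) = (-141 + 143)*(-18) = 2*(-18) = -36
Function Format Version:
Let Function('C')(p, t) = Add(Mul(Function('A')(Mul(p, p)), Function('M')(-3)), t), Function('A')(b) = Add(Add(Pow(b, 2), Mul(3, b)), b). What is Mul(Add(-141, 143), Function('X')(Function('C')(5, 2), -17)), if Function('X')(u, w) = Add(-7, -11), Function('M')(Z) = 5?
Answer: -36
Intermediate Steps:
Function('A')(b) = Add(Pow(b, 2), Mul(4, b))
Function('C')(p, t) = Add(t, Mul(5, Pow(p, 2), Add(4, Pow(p, 2)))) (Function('C')(p, t) = Add(Mul(Mul(Mul(p, p), Add(4, Mul(p, p))), 5), t) = Add(Mul(Mul(Pow(p, 2), Add(4, Pow(p, 2))), 5), t) = Add(Mul(5, Pow(p, 2), Add(4, Pow(p, 2))), t) = Add(t, Mul(5, Pow(p, 2), Add(4, Pow(p, 2)))))
Function('X')(u, w) = -18
Mul(Add(-141, 143), Function('X')(Function('C')(5, 2), -17)) = Mul(Add(-141, 143), -18) = Mul(2, -18) = -36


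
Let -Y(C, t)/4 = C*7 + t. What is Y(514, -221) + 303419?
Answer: 289911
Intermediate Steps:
Y(C, t) = -28*C - 4*t (Y(C, t) = -4*(C*7 + t) = -4*(7*C + t) = -4*(t + 7*C) = -28*C - 4*t)
Y(514, -221) + 303419 = (-28*514 - 4*(-221)) + 303419 = (-14392 + 884) + 303419 = -13508 + 303419 = 289911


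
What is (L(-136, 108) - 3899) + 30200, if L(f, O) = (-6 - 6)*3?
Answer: 26265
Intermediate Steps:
L(f, O) = -36 (L(f, O) = -12*3 = -36)
(L(-136, 108) - 3899) + 30200 = (-36 - 3899) + 30200 = -3935 + 30200 = 26265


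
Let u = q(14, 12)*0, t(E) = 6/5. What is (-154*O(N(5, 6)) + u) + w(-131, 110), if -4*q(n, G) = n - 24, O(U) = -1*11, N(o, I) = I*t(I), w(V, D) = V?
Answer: 1563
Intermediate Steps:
t(E) = 6/5 (t(E) = 6*(⅕) = 6/5)
N(o, I) = 6*I/5 (N(o, I) = I*(6/5) = 6*I/5)
O(U) = -11
q(n, G) = 6 - n/4 (q(n, G) = -(n - 24)/4 = -(-24 + n)/4 = 6 - n/4)
u = 0 (u = (6 - ¼*14)*0 = (6 - 7/2)*0 = (5/2)*0 = 0)
(-154*O(N(5, 6)) + u) + w(-131, 110) = (-154*(-11) + 0) - 131 = (1694 + 0) - 131 = 1694 - 131 = 1563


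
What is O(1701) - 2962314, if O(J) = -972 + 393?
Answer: -2962893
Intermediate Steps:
O(J) = -579
O(1701) - 2962314 = -579 - 2962314 = -2962893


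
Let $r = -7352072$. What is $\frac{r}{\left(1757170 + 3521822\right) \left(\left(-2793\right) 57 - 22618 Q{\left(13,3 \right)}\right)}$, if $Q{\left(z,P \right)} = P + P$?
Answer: $\frac{919009}{194602781466} \approx 4.7225 \cdot 10^{-6}$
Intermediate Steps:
$Q{\left(z,P \right)} = 2 P$
$\frac{r}{\left(1757170 + 3521822\right) \left(\left(-2793\right) 57 - 22618 Q{\left(13,3 \right)}\right)} = - \frac{7352072}{\left(1757170 + 3521822\right) \left(\left(-2793\right) 57 - 22618 \cdot 2 \cdot 3\right)} = - \frac{7352072}{5278992 \left(-159201 - 135708\right)} = - \frac{7352072}{5278992 \left(-294909\right)} = - \frac{7352072}{-1556822251728} = \left(-7352072\right) \left(- \frac{1}{1556822251728}\right) = \frac{919009}{194602781466}$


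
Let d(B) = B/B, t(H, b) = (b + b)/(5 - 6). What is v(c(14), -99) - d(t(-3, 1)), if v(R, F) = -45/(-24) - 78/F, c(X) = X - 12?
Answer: 439/264 ≈ 1.6629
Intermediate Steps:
c(X) = -12 + X
t(H, b) = -2*b (t(H, b) = (2*b)/(-1) = (2*b)*(-1) = -2*b)
d(B) = 1
v(R, F) = 15/8 - 78/F (v(R, F) = -45*(-1/24) - 78/F = 15/8 - 78/F)
v(c(14), -99) - d(t(-3, 1)) = (15/8 - 78/(-99)) - 1*1 = (15/8 - 78*(-1/99)) - 1 = (15/8 + 26/33) - 1 = 703/264 - 1 = 439/264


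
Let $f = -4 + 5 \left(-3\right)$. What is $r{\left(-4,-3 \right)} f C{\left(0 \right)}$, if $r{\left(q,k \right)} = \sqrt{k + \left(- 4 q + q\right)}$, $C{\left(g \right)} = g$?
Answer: $0$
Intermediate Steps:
$r{\left(q,k \right)} = \sqrt{k - 3 q}$
$f = -19$ ($f = -4 - 15 = -19$)
$r{\left(-4,-3 \right)} f C{\left(0 \right)} = \sqrt{-3 - -12} \left(-19\right) 0 = \sqrt{-3 + 12} \left(-19\right) 0 = \sqrt{9} \left(-19\right) 0 = 3 \left(-19\right) 0 = \left(-57\right) 0 = 0$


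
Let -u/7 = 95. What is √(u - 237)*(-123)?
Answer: -123*I*√902 ≈ -3694.1*I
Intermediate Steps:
u = -665 (u = -7*95 = -665)
√(u - 237)*(-123) = √(-665 - 237)*(-123) = √(-902)*(-123) = (I*√902)*(-123) = -123*I*√902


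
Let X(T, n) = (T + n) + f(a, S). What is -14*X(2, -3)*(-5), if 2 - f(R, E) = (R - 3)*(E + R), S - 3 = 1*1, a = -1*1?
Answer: 910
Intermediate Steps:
a = -1
S = 4 (S = 3 + 1*1 = 3 + 1 = 4)
f(R, E) = 2 - (-3 + R)*(E + R) (f(R, E) = 2 - (R - 3)*(E + R) = 2 - (-3 + R)*(E + R))
X(T, n) = 14 + T + n (X(T, n) = (T + n) + (2 - 1*(-1)² + 3*4 + 3*(-1) - 1*4*(-1)) = (T + n) + (2 - 1*1 + 12 - 3 + 4) = (T + n) + (2 - 1 + 12 - 3 + 4) = (T + n) + 14 = 14 + T + n)
-14*X(2, -3)*(-5) = -14*(14 + 2 - 3)*(-5) = -14*13*(-5) = -182*(-5) = 910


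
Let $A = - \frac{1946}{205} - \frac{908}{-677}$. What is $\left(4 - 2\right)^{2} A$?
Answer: $- \frac{4525208}{138785} \approx -32.606$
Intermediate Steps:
$A = - \frac{1131302}{138785}$ ($A = \left(-1946\right) \frac{1}{205} - - \frac{908}{677} = - \frac{1946}{205} + \frac{908}{677} = - \frac{1131302}{138785} \approx -8.1515$)
$\left(4 - 2\right)^{2} A = \left(4 - 2\right)^{2} \left(- \frac{1131302}{138785}\right) = 2^{2} \left(- \frac{1131302}{138785}\right) = 4 \left(- \frac{1131302}{138785}\right) = - \frac{4525208}{138785}$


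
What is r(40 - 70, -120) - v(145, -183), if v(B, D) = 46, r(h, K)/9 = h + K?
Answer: -1396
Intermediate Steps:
r(h, K) = 9*K + 9*h (r(h, K) = 9*(h + K) = 9*(K + h) = 9*K + 9*h)
r(40 - 70, -120) - v(145, -183) = (9*(-120) + 9*(40 - 70)) - 1*46 = (-1080 + 9*(-30)) - 46 = (-1080 - 270) - 46 = -1350 - 46 = -1396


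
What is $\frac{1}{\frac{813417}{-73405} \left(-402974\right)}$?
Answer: $\frac{73405}{327785902158} \approx 2.2394 \cdot 10^{-7}$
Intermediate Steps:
$\frac{1}{\frac{813417}{-73405} \left(-402974\right)} = \frac{1}{813417 \left(- \frac{1}{73405}\right)} \left(- \frac{1}{402974}\right) = \frac{1}{- \frac{813417}{73405}} \left(- \frac{1}{402974}\right) = \left(- \frac{73405}{813417}\right) \left(- \frac{1}{402974}\right) = \frac{73405}{327785902158}$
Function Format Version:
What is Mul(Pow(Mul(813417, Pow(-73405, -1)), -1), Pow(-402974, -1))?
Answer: Rational(73405, 327785902158) ≈ 2.2394e-7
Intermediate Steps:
Mul(Pow(Mul(813417, Pow(-73405, -1)), -1), Pow(-402974, -1)) = Mul(Pow(Mul(813417, Rational(-1, 73405)), -1), Rational(-1, 402974)) = Mul(Pow(Rational(-813417, 73405), -1), Rational(-1, 402974)) = Mul(Rational(-73405, 813417), Rational(-1, 402974)) = Rational(73405, 327785902158)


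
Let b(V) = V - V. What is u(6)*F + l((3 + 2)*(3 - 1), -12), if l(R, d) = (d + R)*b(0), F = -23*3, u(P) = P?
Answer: -414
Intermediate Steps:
b(V) = 0
F = -69
l(R, d) = 0 (l(R, d) = (d + R)*0 = (R + d)*0 = 0)
u(6)*F + l((3 + 2)*(3 - 1), -12) = 6*(-69) + 0 = -414 + 0 = -414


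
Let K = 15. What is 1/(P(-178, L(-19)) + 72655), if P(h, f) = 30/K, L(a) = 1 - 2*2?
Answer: 1/72657 ≈ 1.3763e-5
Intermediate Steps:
L(a) = -3 (L(a) = 1 - 4 = -3)
P(h, f) = 2 (P(h, f) = 30/15 = 30*(1/15) = 2)
1/(P(-178, L(-19)) + 72655) = 1/(2 + 72655) = 1/72657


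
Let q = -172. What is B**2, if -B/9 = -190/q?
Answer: 731025/7396 ≈ 98.841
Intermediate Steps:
B = -855/86 (B = -(-1710)/(-172) = -(-1710)*(-1)/172 = -9*95/86 = -855/86 ≈ -9.9419)
B**2 = (-855/86)**2 = 731025/7396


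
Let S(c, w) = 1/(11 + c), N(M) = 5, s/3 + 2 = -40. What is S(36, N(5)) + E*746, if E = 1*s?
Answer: -4417811/47 ≈ -93996.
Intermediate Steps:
s = -126 (s = -6 + 3*(-40) = -6 - 120 = -126)
E = -126 (E = 1*(-126) = -126)
S(36, N(5)) + E*746 = 1/(11 + 36) - 126*746 = 1/47 - 93996 = -4417811/47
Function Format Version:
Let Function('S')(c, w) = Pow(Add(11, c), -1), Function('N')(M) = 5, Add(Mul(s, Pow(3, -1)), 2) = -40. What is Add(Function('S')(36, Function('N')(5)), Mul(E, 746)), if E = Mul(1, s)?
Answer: Rational(-4417811, 47) ≈ -93996.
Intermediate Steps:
s = -126 (s = Add(-6, Mul(3, -40)) = Add(-6, -120) = -126)
E = -126 (E = Mul(1, -126) = -126)
Add(Function('S')(36, Function('N')(5)), Mul(E, 746)) = Add(Pow(Add(11, 36), -1), Mul(-126, 746)) = Add(Pow(47, -1), -93996) = Add(Rational(1, 47), -93996) = Rational(-4417811, 47)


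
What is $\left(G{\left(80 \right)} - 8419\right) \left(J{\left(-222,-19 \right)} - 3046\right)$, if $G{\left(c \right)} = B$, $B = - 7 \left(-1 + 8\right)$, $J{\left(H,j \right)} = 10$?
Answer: $25708848$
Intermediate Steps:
$B = -49$ ($B = \left(-7\right) 7 = -49$)
$G{\left(c \right)} = -49$
$\left(G{\left(80 \right)} - 8419\right) \left(J{\left(-222,-19 \right)} - 3046\right) = \left(-49 - 8419\right) \left(10 - 3046\right) = \left(-8468\right) \left(-3036\right) = 25708848$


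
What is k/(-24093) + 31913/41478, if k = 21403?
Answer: -39624575/333109818 ≈ -0.11895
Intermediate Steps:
k/(-24093) + 31913/41478 = 21403/(-24093) + 31913/41478 = 21403*(-1/24093) + 31913*(1/41478) = -21403/24093 + 31913/41478 = -39624575/333109818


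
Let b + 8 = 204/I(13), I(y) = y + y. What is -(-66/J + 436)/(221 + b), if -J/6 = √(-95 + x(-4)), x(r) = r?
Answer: -5668/2871 + 13*I*√11/8613 ≈ -1.9742 + 0.0050059*I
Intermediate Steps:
I(y) = 2*y
b = -2/13 (b = -8 + 204/((2*13)) = -8 + 204/26 = -8 + 204*(1/26) = -8 + 102/13 = -2/13 ≈ -0.15385)
J = -18*I*√11 (J = -6*√(-95 - 4) = -18*I*√11 ≈ -59.699*I)
-(-66/J + 436)/(221 + b) = -(-66*I*√11/198 + 436)/(221 - 2/13) = -(-I*√11/3 + 436)/2871/13 = -(-I*√11/3 + 436)*13/2871 = -(436 - I*√11/3)*13/2871 = -(5668/2871 - 13*I*√11/8613) = -5668/2871 + 13*I*√11/8613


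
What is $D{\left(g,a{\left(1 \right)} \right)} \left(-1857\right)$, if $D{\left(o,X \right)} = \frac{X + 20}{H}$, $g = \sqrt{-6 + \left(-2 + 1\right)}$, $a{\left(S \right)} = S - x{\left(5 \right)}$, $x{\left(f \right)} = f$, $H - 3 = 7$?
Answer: $- \frac{14856}{5} \approx -2971.2$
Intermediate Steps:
$H = 10$ ($H = 3 + 7 = 10$)
$a{\left(S \right)} = -5 + S$ ($a{\left(S \right)} = S - 5 = -5 + S$)
$g = i \sqrt{7}$ ($g = \sqrt{-6 - 1} = \sqrt{-7} = i \sqrt{7} \approx 2.6458 i$)
$D{\left(o,X \right)} = 2 + \frac{X}{10}$ ($D{\left(o,X \right)} = \frac{X + 20}{10} = \left(20 + X\right) \frac{1}{10} = 2 + \frac{X}{10}$)
$D{\left(g,a{\left(1 \right)} \right)} \left(-1857\right) = \left(2 + \frac{-5 + 1}{10}\right) \left(-1857\right) = \left(2 + \frac{1}{10} \left(-4\right)\right) \left(-1857\right) = \left(2 - \frac{2}{5}\right) \left(-1857\right) = \frac{8}{5} \left(-1857\right) = - \frac{14856}{5}$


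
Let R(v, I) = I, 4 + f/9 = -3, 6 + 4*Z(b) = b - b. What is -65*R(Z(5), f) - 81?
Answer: 4014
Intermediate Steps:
Z(b) = -3/2 (Z(b) = -3/2 + (b - b)/4 = -3/2 + (¼)*0 = -3/2 + 0 = -3/2)
f = -63 (f = -36 + 9*(-3) = -36 - 27 = -63)
-65*R(Z(5), f) - 81 = -65*(-63) - 81 = 4095 - 81 = 4014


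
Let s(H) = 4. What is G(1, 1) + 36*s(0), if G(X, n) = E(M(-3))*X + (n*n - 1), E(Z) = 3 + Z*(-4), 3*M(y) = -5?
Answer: 461/3 ≈ 153.67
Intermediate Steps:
M(y) = -5/3 (M(y) = (⅓)*(-5) = -5/3)
E(Z) = 3 - 4*Z
G(X, n) = -1 + n² + 29*X/3 (G(X, n) = (3 - 4*(-5/3))*X + (n*n - 1) = (3 + 20/3)*X + (n² - 1) = 29*X/3 + (-1 + n²) = -1 + n² + 29*X/3)
G(1, 1) + 36*s(0) = (-1 + 1² + (29/3)*1) + 36*4 = (-1 + 1 + 29/3) + 144 = 29/3 + 144 = 461/3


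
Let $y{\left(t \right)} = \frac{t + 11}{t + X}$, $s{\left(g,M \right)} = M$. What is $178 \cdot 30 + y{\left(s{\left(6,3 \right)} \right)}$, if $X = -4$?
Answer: $5326$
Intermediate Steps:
$y{\left(t \right)} = \frac{11 + t}{-4 + t}$ ($y{\left(t \right)} = \frac{t + 11}{t - 4} = \frac{11 + t}{-4 + t}$)
$178 \cdot 30 + y{\left(s{\left(6,3 \right)} \right)} = 178 \cdot 30 + \frac{11 + 3}{-4 + 3} = 5340 + \frac{1}{-1} \cdot 14 = 5340 - 14 = 5326$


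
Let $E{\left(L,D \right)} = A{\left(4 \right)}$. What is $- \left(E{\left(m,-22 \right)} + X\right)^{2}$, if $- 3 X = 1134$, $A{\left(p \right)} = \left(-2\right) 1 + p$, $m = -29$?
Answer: $-141376$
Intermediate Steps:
$A{\left(p \right)} = -2 + p$
$E{\left(L,D \right)} = 2$ ($E{\left(L,D \right)} = -2 + 4 = 2$)
$X = -378$ ($X = \left(- \frac{1}{3}\right) 1134 = -378$)
$- \left(E{\left(m,-22 \right)} + X\right)^{2} = - \left(2 - 378\right)^{2} = - \left(-376\right)^{2} = \left(-1\right) 141376 = -141376$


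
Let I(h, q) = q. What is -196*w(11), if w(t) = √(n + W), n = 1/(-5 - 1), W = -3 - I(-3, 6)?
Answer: -98*I*√330/3 ≈ -593.42*I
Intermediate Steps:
W = -9 (W = -3 - 1*6 = -3 - 6 = -9)
n = -⅙ (n = 1/(-6) = -⅙ ≈ -0.16667)
w(t) = I*√330/6 (w(t) = √(-⅙ - 9) = √(-55/6) = I*√330/6)
-196*w(11) = -98*I*√330/3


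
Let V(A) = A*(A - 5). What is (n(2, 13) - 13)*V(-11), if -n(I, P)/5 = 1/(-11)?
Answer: -2208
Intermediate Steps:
V(A) = A*(-5 + A)
n(I, P) = 5/11 (n(I, P) = -5/(-11) = -5*(-1/11) = 5/11)
(n(2, 13) - 13)*V(-11) = (5/11 - 13)*(-11*(-5 - 11)) = -(-138)*(-16) = -138/11*176 = -2208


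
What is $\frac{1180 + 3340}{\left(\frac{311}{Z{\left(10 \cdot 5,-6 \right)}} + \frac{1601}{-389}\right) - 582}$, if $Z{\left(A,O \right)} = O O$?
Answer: $- \frac{12659616}{1617397} \approx -7.8272$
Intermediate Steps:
$Z{\left(A,O \right)} = O^{2}$
$\frac{1180 + 3340}{\left(\frac{311}{Z{\left(10 \cdot 5,-6 \right)}} + \frac{1601}{-389}\right) - 582} = \frac{1180 + 3340}{\left(\frac{311}{\left(-6\right)^{2}} + \frac{1601}{-389}\right) - 582} = \frac{4520}{\left(\frac{311}{36} + 1601 \left(- \frac{1}{389}\right)\right) - 582} = \frac{4520}{\left(311 \cdot \frac{1}{36} - \frac{1601}{389}\right) - 582} = \frac{4520}{\left(\frac{311}{36} - \frac{1601}{389}\right) - 582} = \frac{4520}{\frac{63343}{14004} - 582} = \frac{4520}{- \frac{8086985}{14004}} = 4520 \left(- \frac{14004}{8086985}\right) = - \frac{12659616}{1617397}$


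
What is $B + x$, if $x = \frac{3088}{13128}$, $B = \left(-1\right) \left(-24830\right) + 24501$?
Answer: $\frac{80952557}{1641} \approx 49331.0$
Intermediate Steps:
$B = 49331$ ($B = 24830 + 24501 = 49331$)
$x = \frac{386}{1641}$ ($x = 3088 \cdot \frac{1}{13128} = \frac{386}{1641} \approx 0.23522$)
$B + x = 49331 + \frac{386}{1641} = \frac{80952557}{1641}$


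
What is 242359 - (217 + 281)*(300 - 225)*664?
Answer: -24558041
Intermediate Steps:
242359 - (217 + 281)*(300 - 225)*664 = 242359 - 498*75*664 = 242359 - 37350*664 = 242359 - 1*24800400 = 242359 - 24800400 = -24558041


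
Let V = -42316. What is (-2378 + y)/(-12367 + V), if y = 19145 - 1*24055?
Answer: 7288/54683 ≈ 0.13328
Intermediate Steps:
y = -4910 (y = 19145 - 24055 = -4910)
(-2378 + y)/(-12367 + V) = (-2378 - 4910)/(-12367 - 42316) = -7288/(-54683) = -7288*(-1/54683) = 7288/54683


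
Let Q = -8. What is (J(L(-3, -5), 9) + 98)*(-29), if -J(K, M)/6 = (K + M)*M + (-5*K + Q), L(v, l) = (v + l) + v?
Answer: 2204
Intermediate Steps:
L(v, l) = l + 2*v (L(v, l) = (l + v) + v = l + 2*v)
J(K, M) = 48 + 30*K - 6*M*(K + M) (J(K, M) = -6*((K + M)*M + (-5*K - 8)) = -6*(M*(K + M) + (-8 - 5*K)) = -6*(-8 - 5*K + M*(K + M)) = 48 + 30*K - 6*M*(K + M))
(J(L(-3, -5), 9) + 98)*(-29) = ((48 - 6*9² + 30*(-5 + 2*(-3)) - 6*(-5 + 2*(-3))*9) + 98)*(-29) = ((48 - 6*81 + 30*(-5 - 6) - 6*(-5 - 6)*9) + 98)*(-29) = ((48 - 486 + 30*(-11) - 6*(-11)*9) + 98)*(-29) = ((48 - 486 - 330 + 594) + 98)*(-29) = (-174 + 98)*(-29) = -76*(-29) = 2204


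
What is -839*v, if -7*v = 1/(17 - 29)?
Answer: -839/84 ≈ -9.9881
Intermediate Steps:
v = 1/84 (v = -1/(7*(17 - 29)) = -⅐/(-12) = -⅐*(-1/12) = 1/84 ≈ 0.011905)
-839*v = -839*1/84 = -839/84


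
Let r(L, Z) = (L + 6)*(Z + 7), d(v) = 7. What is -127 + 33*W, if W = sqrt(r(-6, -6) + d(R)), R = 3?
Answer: -127 + 33*sqrt(7) ≈ -39.690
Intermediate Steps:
r(L, Z) = (6 + L)*(7 + Z)
W = sqrt(7) (W = sqrt((42 + 6*(-6) + 7*(-6) - 6*(-6)) + 7) = sqrt((42 - 36 - 42 + 36) + 7) = sqrt(0 + 7) = sqrt(7) ≈ 2.6458)
-127 + 33*W = -127 + 33*sqrt(7)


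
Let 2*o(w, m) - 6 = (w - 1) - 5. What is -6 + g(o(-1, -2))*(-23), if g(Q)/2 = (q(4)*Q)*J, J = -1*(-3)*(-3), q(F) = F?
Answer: -834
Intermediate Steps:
o(w, m) = w/2 (o(w, m) = 3 + ((w - 1) - 5)/2 = 3 + ((-1 + w) - 5)/2 = 3 + (-6 + w)/2 = 3 + (-3 + w/2) = w/2)
J = -9 (J = 3*(-3) = -9)
g(Q) = -72*Q (g(Q) = 2*((4*Q)*(-9)) = 2*(-36*Q) = -72*Q)
-6 + g(o(-1, -2))*(-23) = -6 - 36*(-1)*(-23) = -6 - 72*(-½)*(-23) = -6 + 36*(-23) = -6 - 828 = -834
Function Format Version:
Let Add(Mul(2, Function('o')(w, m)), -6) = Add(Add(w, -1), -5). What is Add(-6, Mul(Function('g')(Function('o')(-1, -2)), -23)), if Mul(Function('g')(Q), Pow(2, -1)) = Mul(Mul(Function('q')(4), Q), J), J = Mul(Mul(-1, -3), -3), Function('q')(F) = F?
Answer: -834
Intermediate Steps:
Function('o')(w, m) = Mul(Rational(1, 2), w) (Function('o')(w, m) = Add(3, Mul(Rational(1, 2), Add(Add(w, -1), -5))) = Add(3, Mul(Rational(1, 2), Add(Add(-1, w), -5))) = Add(3, Mul(Rational(1, 2), Add(-6, w))) = Add(3, Add(-3, Mul(Rational(1, 2), w))) = Mul(Rational(1, 2), w))
J = -9 (J = Mul(3, -3) = -9)
Function('g')(Q) = Mul(-72, Q) (Function('g')(Q) = Mul(2, Mul(Mul(4, Q), -9)) = Mul(2, Mul(-36, Q)) = Mul(-72, Q))
Add(-6, Mul(Function('g')(Function('o')(-1, -2)), -23)) = Add(-6, Mul(Mul(-72, Mul(Rational(1, 2), -1)), -23)) = Add(-6, Mul(Mul(-72, Rational(-1, 2)), -23)) = Add(-6, Mul(36, -23)) = Add(-6, -828) = -834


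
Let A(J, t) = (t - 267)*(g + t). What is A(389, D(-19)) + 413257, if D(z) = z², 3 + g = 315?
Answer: 476519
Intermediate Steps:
g = 312 (g = -3 + 315 = 312)
A(J, t) = (-267 + t)*(312 + t) (A(J, t) = (t - 267)*(312 + t) = (-267 + t)*(312 + t))
A(389, D(-19)) + 413257 = (-83304 + ((-19)²)² + 45*(-19)²) + 413257 = (-83304 + 361² + 45*361) + 413257 = (-83304 + 130321 + 16245) + 413257 = 63262 + 413257 = 476519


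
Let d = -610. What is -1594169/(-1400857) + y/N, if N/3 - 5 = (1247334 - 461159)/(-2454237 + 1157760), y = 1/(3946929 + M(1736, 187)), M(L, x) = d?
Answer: 2756571076762072121/2422303923638969110 ≈ 1.1380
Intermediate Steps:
M(L, x) = -610
y = 1/3946319 (y = 1/(3946929 - 610) = 1/3946319 ≈ 2.5340e-7)
N = 438170/33243 (N = 15 + 3*((1247334 - 461159)/(-2454237 + 1157760)) = 15 + 3*(786175/(-1296477)) = 15 + 3*(786175*(-1/1296477)) = 15 + 3*(-60475/99729) = 15 - 60475/33243 = 438170/33243 ≈ 13.181)
-1594169/(-1400857) + y/N = -1594169/(-1400857) + 1/(3946319*(438170/33243)) = -1594169*(-1/1400857) + (1/3946319)*(33243/438170) = 1594169/1400857 + 33243/1729158596230 = 2756571076762072121/2422303923638969110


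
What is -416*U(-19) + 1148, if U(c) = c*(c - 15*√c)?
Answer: -149028 - 118560*I*√19 ≈ -1.4903e+5 - 5.1679e+5*I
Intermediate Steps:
-416*U(-19) + 1148 = -416*((-19)² - (-285)*I*√19) + 1148 = -416*(361 - (-285)*I*√19) + 1148 = -416*(361 + 285*I*√19) + 1148 = (-150176 - 118560*I*√19) + 1148 = -149028 - 118560*I*√19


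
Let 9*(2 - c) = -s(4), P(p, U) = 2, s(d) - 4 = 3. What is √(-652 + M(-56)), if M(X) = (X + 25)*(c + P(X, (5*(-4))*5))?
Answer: I*√7201/3 ≈ 28.286*I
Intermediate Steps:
s(d) = 7 (s(d) = 4 + 3 = 7)
c = 25/9 (c = 2 - (-1)*7/9 = 2 - ⅑*(-7) = 2 + 7/9 = 25/9 ≈ 2.7778)
M(X) = 1075/9 + 43*X/9 (M(X) = (X + 25)*(25/9 + 2) = (25 + X)*(43/9) = 1075/9 + 43*X/9)
√(-652 + M(-56)) = √(-652 + (1075/9 + (43/9)*(-56))) = √(-652 + (1075/9 - 2408/9)) = √(-652 - 1333/9) = √(-7201/9) = I*√7201/3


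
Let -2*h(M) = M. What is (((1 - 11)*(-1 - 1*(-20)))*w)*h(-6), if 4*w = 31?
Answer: -8835/2 ≈ -4417.5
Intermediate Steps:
h(M) = -M/2
w = 31/4 (w = (¼)*31 = 31/4 ≈ 7.7500)
(((1 - 11)*(-1 - 1*(-20)))*w)*h(-6) = (((1 - 11)*(-1 - 1*(-20)))*(31/4))*(-½*(-6)) = (-10*(-1 + 20)*(31/4))*3 = (-10*19*(31/4))*3 = -190*31/4*3 = -2945/2*3 = -8835/2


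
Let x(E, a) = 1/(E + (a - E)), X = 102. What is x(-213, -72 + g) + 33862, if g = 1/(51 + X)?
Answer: 372989777/11015 ≈ 33862.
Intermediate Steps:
g = 1/153 (g = 1/(51 + 102) = 1/153 ≈ 0.0065359)
x(E, a) = 1/a
x(-213, -72 + g) + 33862 = 1/(-72 + 1/153) + 33862 = 1/(-11015/153) + 33862 = -153/11015 + 33862 = 372989777/11015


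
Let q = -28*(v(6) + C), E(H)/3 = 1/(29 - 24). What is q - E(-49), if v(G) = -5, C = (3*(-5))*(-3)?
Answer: -5603/5 ≈ -1120.6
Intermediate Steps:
C = 45 (C = -15*(-3) = 45)
E(H) = 3/5 (E(H) = 3/(29 - 24) = 3/5)
q = -1120 (q = -28*(-5 + 45) = -28*40 = -1120)
q - E(-49) = -1120 - 1*3/5 = -1120 - 3/5 = -5603/5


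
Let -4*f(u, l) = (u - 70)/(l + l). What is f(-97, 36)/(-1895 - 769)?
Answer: -167/767232 ≈ -0.00021767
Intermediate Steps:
f(u, l) = -(-70 + u)/(8*l) (f(u, l) = -(u - 70)/(4*(l + l)) = -(-70 + u)/(4*(2*l)) = -(-70 + u)*1/(2*l)/4 = -(-70 + u)/(8*l))
f(-97, 36)/(-1895 - 769) = ((1/8)*(70 - 1*(-97))/36)/(-1895 - 769) = ((1/8)*(1/36)*(70 + 97))/(-2664) = ((1/8)*(1/36)*167)*(-1/2664) = (167/288)*(-1/2664) = -167/767232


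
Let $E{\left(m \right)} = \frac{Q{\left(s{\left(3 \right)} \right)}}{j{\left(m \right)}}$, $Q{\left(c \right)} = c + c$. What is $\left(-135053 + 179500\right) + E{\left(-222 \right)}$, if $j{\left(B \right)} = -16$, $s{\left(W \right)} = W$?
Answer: $\frac{355573}{8} \approx 44447.0$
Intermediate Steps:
$Q{\left(c \right)} = 2 c$
$E{\left(m \right)} = - \frac{3}{8}$ ($E{\left(m \right)} = \frac{2 \cdot 3}{-16} = 6 \left(- \frac{1}{16}\right) = - \frac{3}{8}$)
$\left(-135053 + 179500\right) + E{\left(-222 \right)} = \left(-135053 + 179500\right) - \frac{3}{8} = 44447 - \frac{3}{8} = \frac{355573}{8}$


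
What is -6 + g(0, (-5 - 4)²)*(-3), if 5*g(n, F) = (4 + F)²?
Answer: -4341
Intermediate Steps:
g(n, F) = (4 + F)²/5
-6 + g(0, (-5 - 4)²)*(-3) = -6 + ((4 + (-5 - 4)²)²/5)*(-3) = -6 + ((4 + (-9)²)²/5)*(-3) = -6 + ((4 + 81)²/5)*(-3) = -6 + ((⅕)*85²)*(-3) = -6 + ((⅕)*7225)*(-3) = -6 + 1445*(-3) = -6 - 4335 = -4341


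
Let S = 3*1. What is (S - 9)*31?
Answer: -186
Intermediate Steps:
S = 3
(S - 9)*31 = (3 - 9)*31 = -6*31 = -186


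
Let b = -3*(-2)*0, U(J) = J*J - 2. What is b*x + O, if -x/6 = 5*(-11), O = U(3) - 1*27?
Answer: -20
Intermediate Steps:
U(J) = -2 + J² (U(J) = J² - 2 = -2 + J²)
O = -20 (O = (-2 + 3²) - 1*27 = (-2 + 9) - 27 = 7 - 27 = -20)
b = 0 (b = 6*0 = 0)
x = 330 (x = -30*(-11) = -6*(-55) = 330)
b*x + O = 0*330 - 20 = 0 - 20 = -20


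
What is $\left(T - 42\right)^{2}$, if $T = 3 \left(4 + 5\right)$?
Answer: $225$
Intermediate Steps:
$T = 27$ ($T = 3 \cdot 9 = 27$)
$\left(T - 42\right)^{2} = \left(27 - 42\right)^{2} = \left(-15\right)^{2} = 225$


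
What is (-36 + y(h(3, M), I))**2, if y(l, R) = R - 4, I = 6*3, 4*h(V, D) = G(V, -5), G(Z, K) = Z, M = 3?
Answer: 484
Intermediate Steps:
h(V, D) = V/4
I = 18
y(l, R) = -4 + R
(-36 + y(h(3, M), I))**2 = (-36 + (-4 + 18))**2 = (-36 + 14)**2 = (-22)**2 = 484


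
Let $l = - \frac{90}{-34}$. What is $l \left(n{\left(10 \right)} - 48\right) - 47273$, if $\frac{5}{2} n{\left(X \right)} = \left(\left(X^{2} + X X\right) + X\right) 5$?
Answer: $- \frac{786901}{17} \approx -46288.0$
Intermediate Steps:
$n{\left(X \right)} = 2 X + 4 X^{2}$ ($n{\left(X \right)} = \frac{2 \left(\left(X^{2} + X X\right) + X\right) 5}{5} = \frac{2 \left(\left(X^{2} + X^{2}\right) + X\right) 5}{5} = \frac{2 \left(2 X^{2} + X\right) 5}{5} = \frac{2 \left(X + 2 X^{2}\right) 5}{5} = \frac{2 \left(5 X + 10 X^{2}\right)}{5} = 2 X + 4 X^{2}$)
$l = \frac{45}{17}$ ($l = \left(-90\right) \left(- \frac{1}{34}\right) = \frac{45}{17} \approx 2.6471$)
$l \left(n{\left(10 \right)} - 48\right) - 47273 = \frac{45 \left(2 \cdot 10 \left(1 + 2 \cdot 10\right) - 48\right)}{17} - 47273 = \frac{45 \left(2 \cdot 10 \left(1 + 20\right) - 48\right)}{17} - 47273 = \frac{45 \left(2 \cdot 10 \cdot 21 - 48\right)}{17} - 47273 = \frac{45 \left(420 - 48\right)}{17} - 47273 = \frac{45}{17} \cdot 372 - 47273 = \frac{16740}{17} - 47273 = - \frac{786901}{17}$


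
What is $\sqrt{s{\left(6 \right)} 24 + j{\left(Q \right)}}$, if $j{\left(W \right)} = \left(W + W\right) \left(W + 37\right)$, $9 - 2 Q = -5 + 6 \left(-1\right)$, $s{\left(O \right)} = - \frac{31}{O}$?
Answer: $4 \sqrt{51} \approx 28.566$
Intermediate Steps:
$Q = 10$ ($Q = \frac{9}{2} - \frac{-5 + 6 \left(-1\right)}{2} = \frac{9}{2} - \frac{-5 - 6}{2} = \frac{9}{2} - - \frac{11}{2} = \frac{9}{2} + \frac{11}{2} = 10$)
$j{\left(W \right)} = 2 W \left(37 + W\right)$
$\sqrt{s{\left(6 \right)} 24 + j{\left(Q \right)}} = \sqrt{- \frac{31}{6} \cdot 24 + 2 \cdot 10 \left(37 + 10\right)} = \sqrt{\left(-31\right) \frac{1}{6} \cdot 24 + 2 \cdot 10 \cdot 47} = \sqrt{\left(- \frac{31}{6}\right) 24 + 940} = \sqrt{-124 + 940} = \sqrt{816} = 4 \sqrt{51}$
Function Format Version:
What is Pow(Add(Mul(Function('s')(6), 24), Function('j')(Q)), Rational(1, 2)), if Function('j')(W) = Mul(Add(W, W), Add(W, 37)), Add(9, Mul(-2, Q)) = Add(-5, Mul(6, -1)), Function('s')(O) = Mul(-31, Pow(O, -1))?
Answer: Mul(4, Pow(51, Rational(1, 2))) ≈ 28.566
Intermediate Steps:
Q = 10 (Q = Add(Rational(9, 2), Mul(Rational(-1, 2), Add(-5, Mul(6, -1)))) = Add(Rational(9, 2), Mul(Rational(-1, 2), Add(-5, -6))) = Add(Rational(9, 2), Mul(Rational(-1, 2), -11)) = Add(Rational(9, 2), Rational(11, 2)) = 10)
Function('j')(W) = Mul(2, W, Add(37, W)) (Function('j')(W) = Mul(Mul(2, W), Add(37, W)) = Mul(2, W, Add(37, W)))
Pow(Add(Mul(Function('s')(6), 24), Function('j')(Q)), Rational(1, 2)) = Pow(Add(Mul(Mul(-31, Pow(6, -1)), 24), Mul(2, 10, Add(37, 10))), Rational(1, 2)) = Pow(Add(Mul(Mul(-31, Rational(1, 6)), 24), Mul(2, 10, 47)), Rational(1, 2)) = Pow(Add(Mul(Rational(-31, 6), 24), 940), Rational(1, 2)) = Pow(Add(-124, 940), Rational(1, 2)) = Pow(816, Rational(1, 2)) = Mul(4, Pow(51, Rational(1, 2)))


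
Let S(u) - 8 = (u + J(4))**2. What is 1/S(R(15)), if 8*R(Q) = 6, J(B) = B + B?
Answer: 16/1353 ≈ 0.011826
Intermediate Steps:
J(B) = 2*B
R(Q) = 3/4 (R(Q) = (1/8)*6 = 3/4)
S(u) = 8 + (8 + u)**2 (S(u) = 8 + (u + 2*4)**2 = 8 + (u + 8)**2 = 8 + (8 + u)**2)
1/S(R(15)) = 1/(8 + (8 + 3/4)**2) = 1/(8 + (35/4)**2) = 1/(8 + 1225/16) = 1/(1353/16) = 16/1353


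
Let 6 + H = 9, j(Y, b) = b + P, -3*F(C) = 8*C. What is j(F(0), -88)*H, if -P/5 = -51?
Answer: 501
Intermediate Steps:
P = 255 (P = -5*(-51) = 255)
F(C) = -8*C/3
j(Y, b) = 255 + b (j(Y, b) = b + 255 = 255 + b)
H = 3 (H = -6 + 9 = 3)
j(F(0), -88)*H = (255 - 88)*3 = 167*3 = 501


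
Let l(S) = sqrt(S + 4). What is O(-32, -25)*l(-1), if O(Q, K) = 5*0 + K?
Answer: -25*sqrt(3) ≈ -43.301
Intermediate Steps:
O(Q, K) = K (O(Q, K) = 0 + K = K)
l(S) = sqrt(4 + S)
O(-32, -25)*l(-1) = -25*sqrt(4 - 1) = -25*sqrt(3)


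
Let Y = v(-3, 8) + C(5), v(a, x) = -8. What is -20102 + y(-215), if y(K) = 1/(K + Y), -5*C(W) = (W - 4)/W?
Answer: -112088777/5576 ≈ -20102.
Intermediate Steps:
C(W) = -(-4 + W)/(5*W) (C(W) = -(W - 4)/(5*W) = -(-4 + W)/(5*W))
Y = -201/25 (Y = -8 + (1/5)*(4 - 1*5)/5 = -8 + (1/5)*(1/5)*(4 - 5) = -8 + (1/5)*(1/5)*(-1) = -8 - 1/25 = -201/25 ≈ -8.0400)
y(K) = 1/(-201/25 + K) (y(K) = 1/(K - 201/25) = 1/(-201/25 + K))
-20102 + y(-215) = -20102 + 25/(-201 + 25*(-215)) = -20102 + 25/(-201 - 5375) = -20102 + 25/(-5576) = -20102 + 25*(-1/5576) = -20102 - 25/5576 = -112088777/5576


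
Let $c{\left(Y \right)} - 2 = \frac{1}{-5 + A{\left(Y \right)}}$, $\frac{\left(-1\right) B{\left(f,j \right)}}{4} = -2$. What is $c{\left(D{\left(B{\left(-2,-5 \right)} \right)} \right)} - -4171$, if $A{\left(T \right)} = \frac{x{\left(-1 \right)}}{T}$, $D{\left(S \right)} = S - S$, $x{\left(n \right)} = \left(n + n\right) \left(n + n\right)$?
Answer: $\text{NaN} \approx \text{NaN}$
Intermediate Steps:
$B{\left(f,j \right)} = 8$ ($B{\left(f,j \right)} = \left(-4\right) \left(-2\right) = 8$)
$x{\left(n \right)} = 4 n^{2}$ ($x{\left(n \right)} = 2 n 2 n = 4 n^{2}$)
$D{\left(S \right)} = 0$
$A{\left(T \right)} = \frac{4}{T}$ ($A{\left(T \right)} = \frac{4 \left(-1\right)^{2}}{T} = \frac{4 \cdot 1}{T} = \frac{4}{T}$)
$c{\left(Y \right)} = 2 + \frac{1}{-5 + \frac{4}{Y}}$
$c{\left(D{\left(B{\left(-2,-5 \right)} \right)} \right)} - -4171 = \frac{-8 + 9 \cdot 0}{-4 + 5 \cdot 0} - -4171 = \frac{-8 + 0}{-4 + 0} + 4171 = \frac{1}{-4} \left(-8\right) + 4171 = \left(- \frac{1}{4}\right) \left(-8\right) + 4171 = 2 + 4171 = 4173$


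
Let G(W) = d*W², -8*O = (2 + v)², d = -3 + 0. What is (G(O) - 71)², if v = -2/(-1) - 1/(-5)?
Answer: 11719961974249/1600000000 ≈ 7325.0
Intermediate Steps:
v = 11/5 (v = -2*(-1) - 1*(-⅕) = 2 + ⅕ = 11/5 ≈ 2.2000)
d = -3
O = -441/200 (O = -(2 + 11/5)²/8 = -(21/5)²/8 = -⅛*441/25 = -441/200 ≈ -2.2050)
G(W) = -3*W²
(G(O) - 71)² = (-3*(-441/200)² - 71)² = (-3*194481/40000 - 71)² = (-583443/40000 - 71)² = (-3423443/40000)² = 11719961974249/1600000000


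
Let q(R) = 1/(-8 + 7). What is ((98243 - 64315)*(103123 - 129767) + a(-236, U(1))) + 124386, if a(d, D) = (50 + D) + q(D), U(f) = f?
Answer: -903853196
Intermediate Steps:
q(R) = -1 (q(R) = 1/(-1) = -1)
a(d, D) = 49 + D (a(d, D) = (50 + D) - 1 = 49 + D)
((98243 - 64315)*(103123 - 129767) + a(-236, U(1))) + 124386 = ((98243 - 64315)*(103123 - 129767) + (49 + 1)) + 124386 = (33928*(-26644) + 50) + 124386 = (-903977632 + 50) + 124386 = -903977582 + 124386 = -903853196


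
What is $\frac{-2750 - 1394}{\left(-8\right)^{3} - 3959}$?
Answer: $\frac{4144}{4471} \approx 0.92686$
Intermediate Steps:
$\frac{-2750 - 1394}{\left(-8\right)^{3} - 3959} = - \frac{4144}{-512 - 3959} = - \frac{4144}{-4471} = \left(-4144\right) \left(- \frac{1}{4471}\right) = \frac{4144}{4471}$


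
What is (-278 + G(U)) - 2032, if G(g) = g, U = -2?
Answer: -2312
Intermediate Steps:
(-278 + G(U)) - 2032 = (-278 - 2) - 2032 = -280 - 2032 = -2312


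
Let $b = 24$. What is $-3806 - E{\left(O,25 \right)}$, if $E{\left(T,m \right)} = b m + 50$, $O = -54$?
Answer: $-4456$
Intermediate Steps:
$E{\left(T,m \right)} = 50 + 24 m$ ($E{\left(T,m \right)} = 24 m + 50 = 50 + 24 m$)
$-3806 - E{\left(O,25 \right)} = -3806 - \left(50 + 24 \cdot 25\right) = -3806 - \left(50 + 600\right) = -3806 - 650 = -4456$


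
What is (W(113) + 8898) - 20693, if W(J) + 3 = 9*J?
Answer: -10781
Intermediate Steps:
W(J) = -3 + 9*J
(W(113) + 8898) - 20693 = ((-3 + 9*113) + 8898) - 20693 = ((-3 + 1017) + 8898) - 20693 = (1014 + 8898) - 20693 = 9912 - 20693 = -10781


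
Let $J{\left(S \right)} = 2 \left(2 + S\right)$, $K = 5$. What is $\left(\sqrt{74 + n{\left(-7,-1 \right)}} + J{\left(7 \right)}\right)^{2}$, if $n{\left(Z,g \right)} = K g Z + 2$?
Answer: $\left(18 + \sqrt{111}\right)^{2} \approx 814.28$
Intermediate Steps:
$J{\left(S \right)} = 4 + 2 S$
$n{\left(Z,g \right)} = 2 + 5 Z g$ ($n{\left(Z,g \right)} = 5 g Z + 2 = 5 Z g + 2 = 2 + 5 Z g$)
$\left(\sqrt{74 + n{\left(-7,-1 \right)}} + J{\left(7 \right)}\right)^{2} = \left(\sqrt{74 + \left(2 + 5 \left(-7\right) \left(-1\right)\right)} + \left(4 + 2 \cdot 7\right)\right)^{2} = \left(\sqrt{74 + \left(2 + 35\right)} + \left(4 + 14\right)\right)^{2} = \left(\sqrt{74 + 37} + 18\right)^{2} = \left(\sqrt{111} + 18\right)^{2} = \left(18 + \sqrt{111}\right)^{2}$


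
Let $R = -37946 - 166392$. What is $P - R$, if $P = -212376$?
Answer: $-8038$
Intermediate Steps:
$R = -204338$
$P - R = -212376 - -204338 = -212376 + 204338 = -8038$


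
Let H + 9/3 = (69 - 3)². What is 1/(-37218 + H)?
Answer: -1/32865 ≈ -3.0428e-5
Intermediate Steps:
H = 4353 (H = -3 + (69 - 3)² = -3 + 66² = -3 + 4356 = 4353)
1/(-37218 + H) = 1/(-37218 + 4353) = 1/(-32865) = -1/32865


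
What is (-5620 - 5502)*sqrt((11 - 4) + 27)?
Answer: -11122*sqrt(34) ≈ -64852.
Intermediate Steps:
(-5620 - 5502)*sqrt((11 - 4) + 27) = -11122*sqrt(7 + 27) = -11122*sqrt(34)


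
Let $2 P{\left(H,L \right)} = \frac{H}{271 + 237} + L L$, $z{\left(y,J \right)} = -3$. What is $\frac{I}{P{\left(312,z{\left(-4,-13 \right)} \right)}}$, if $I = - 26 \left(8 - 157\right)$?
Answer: $\frac{983996}{1221} \approx 805.89$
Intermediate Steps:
$I = 3874$ ($I = \left(-26\right) \left(-149\right) = 3874$)
$P{\left(H,L \right)} = \frac{L^{2}}{2} + \frac{H}{1016}$ ($P{\left(H,L \right)} = \frac{\frac{H}{271 + 237} + L L}{2} = \frac{\frac{H}{508} + L^{2}}{2} = \frac{L^{2} + \frac{H}{508}}{2} = \frac{L^{2}}{2} + \frac{H}{1016}$)
$\frac{I}{P{\left(312,z{\left(-4,-13 \right)} \right)}} = \frac{3874}{\frac{\left(-3\right)^{2}}{2} + \frac{1}{1016} \cdot 312} = \frac{3874}{\frac{1}{2} \cdot 9 + \frac{39}{127}} = \frac{3874}{\frac{9}{2} + \frac{39}{127}} = \frac{3874}{\frac{1221}{254}} = 3874 \cdot \frac{254}{1221} = \frac{983996}{1221}$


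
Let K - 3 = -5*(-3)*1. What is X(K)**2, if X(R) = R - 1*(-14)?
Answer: 1024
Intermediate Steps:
K = 18 (K = 3 - 5*(-3)*1 = 3 + 15*1 = 3 + 15 = 18)
X(R) = 14 + R (X(R) = R + 14 = 14 + R)
X(K)**2 = (14 + 18)**2 = 32**2 = 1024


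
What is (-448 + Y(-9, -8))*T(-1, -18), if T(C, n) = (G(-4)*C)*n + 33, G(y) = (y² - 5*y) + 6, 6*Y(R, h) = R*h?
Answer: -344004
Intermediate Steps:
Y(R, h) = R*h/6 (Y(R, h) = (R*h)/6 = R*h/6)
G(y) = 6 + y² - 5*y
T(C, n) = 33 + 42*C*n (T(C, n) = ((6 + (-4)² - 5*(-4))*C)*n + 33 = ((6 + 16 + 20)*C)*n + 33 = (42*C)*n + 33 = 42*C*n + 33 = 33 + 42*C*n)
(-448 + Y(-9, -8))*T(-1, -18) = (-448 + (⅙)*(-9)*(-8))*(33 + 42*(-1)*(-18)) = (-448 + 12)*(33 + 756) = -436*789 = -344004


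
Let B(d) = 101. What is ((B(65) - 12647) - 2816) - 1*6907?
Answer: -22269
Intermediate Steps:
((B(65) - 12647) - 2816) - 1*6907 = ((101 - 12647) - 2816) - 1*6907 = (-12546 - 2816) - 6907 = -15362 - 6907 = -22269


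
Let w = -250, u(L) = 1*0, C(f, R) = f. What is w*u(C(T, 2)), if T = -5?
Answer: 0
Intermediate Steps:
u(L) = 0
w*u(C(T, 2)) = -250*0 = 0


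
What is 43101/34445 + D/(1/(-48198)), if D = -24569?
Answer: 40788965165691/34445 ≈ 1.1842e+9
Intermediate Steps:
43101/34445 + D/(1/(-48198)) = 43101/34445 - 24569/(1/(-48198)) = 43101*(1/34445) - 24569/(-1/48198) = 43101/34445 - 24569*(-48198) = 43101/34445 + 1184176662 = 40788965165691/34445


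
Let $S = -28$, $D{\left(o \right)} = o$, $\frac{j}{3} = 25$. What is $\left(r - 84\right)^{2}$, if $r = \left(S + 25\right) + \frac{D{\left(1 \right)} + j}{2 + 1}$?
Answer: $\frac{34225}{9} \approx 3802.8$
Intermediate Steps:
$j = 75$ ($j = 3 \cdot 25 = 75$)
$r = \frac{67}{3}$ ($r = \left(-28 + 25\right) + \frac{1 + 75}{2 + 1} = -3 + \frac{76}{3} = \frac{67}{3} \approx 22.333$)
$\left(r - 84\right)^{2} = \left(\frac{67}{3} - 84\right)^{2} = \left(- \frac{185}{3}\right)^{2} = \frac{34225}{9}$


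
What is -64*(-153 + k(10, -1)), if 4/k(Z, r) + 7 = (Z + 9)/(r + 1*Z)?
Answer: 108288/11 ≈ 9844.4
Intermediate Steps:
k(Z, r) = 4/(-7 + (9 + Z)/(Z + r)) (k(Z, r) = 4/(-7 + (Z + 9)/(r + 1*Z)) = 4/(-7 + (9 + Z)/(r + Z)) = 4/(-7 + (9 + Z)/(Z + r)))
-64*(-153 + k(10, -1)) = -64*(-153 + 4*(-1*10 - 1*(-1))/(-9 + 6*10 + 7*(-1))) = -64*(-153 + 4*(-10 + 1)/(-9 + 60 - 7)) = -64*(-153 + 4*(-9)/44) = -64*(-153 + 4*(1/44)*(-9)) = -64*(-153 - 9/11) = -64*(-1692/11) = 108288/11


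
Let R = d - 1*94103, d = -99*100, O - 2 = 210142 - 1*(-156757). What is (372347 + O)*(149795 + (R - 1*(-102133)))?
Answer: 109353260400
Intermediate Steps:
O = 366901 (O = 2 + (210142 - 1*(-156757)) = 2 + (210142 + 156757) = 2 + 366899 = 366901)
d = -9900
R = -104003 (R = -9900 - 1*94103 = -9900 - 94103 = -104003)
(372347 + O)*(149795 + (R - 1*(-102133))) = (372347 + 366901)*(149795 + (-104003 - 1*(-102133))) = 739248*(149795 + (-104003 + 102133)) = 739248*(149795 - 1870) = 739248*147925 = 109353260400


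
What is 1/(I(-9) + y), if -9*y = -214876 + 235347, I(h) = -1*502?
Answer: -9/24989 ≈ -0.00036016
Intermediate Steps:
I(h) = -502
y = -20471/9 (y = -(-214876 + 235347)/9 = -⅑*20471 = -20471/9 ≈ -2274.6)
1/(I(-9) + y) = 1/(-502 - 20471/9) = 1/(-24989/9) = -9/24989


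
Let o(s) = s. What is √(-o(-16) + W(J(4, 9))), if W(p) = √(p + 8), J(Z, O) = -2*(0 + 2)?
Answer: 3*√2 ≈ 4.2426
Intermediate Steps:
J(Z, O) = -4 (J(Z, O) = -2*2 = -4)
W(p) = √(8 + p)
√(-o(-16) + W(J(4, 9))) = √(-1*(-16) + √(8 - 4)) = √(16 + √4) = √(16 + 2) = √18 = 3*√2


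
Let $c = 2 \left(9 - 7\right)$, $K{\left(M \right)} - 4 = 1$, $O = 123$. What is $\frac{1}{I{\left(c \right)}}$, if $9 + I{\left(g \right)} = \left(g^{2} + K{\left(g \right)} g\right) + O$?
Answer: $\frac{1}{150} \approx 0.0066667$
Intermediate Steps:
$K{\left(M \right)} = 5$ ($K{\left(M \right)} = 4 + 1 = 5$)
$c = 4$ ($c = 2 \cdot 2 = 4$)
$I{\left(g \right)} = 114 + g^{2} + 5 g$ ($I{\left(g \right)} = -9 + \left(\left(g^{2} + 5 g\right) + 123\right) = -9 + \left(123 + g^{2} + 5 g\right) = 114 + g^{2} + 5 g$)
$\frac{1}{I{\left(c \right)}} = \frac{1}{114 + 4^{2} + 5 \cdot 4} = \frac{1}{114 + 16 + 20} = \frac{1}{150}$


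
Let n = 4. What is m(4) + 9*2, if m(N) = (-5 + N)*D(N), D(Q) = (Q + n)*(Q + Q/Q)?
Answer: -22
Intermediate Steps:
D(Q) = (1 + Q)*(4 + Q) (D(Q) = (Q + 4)*(Q + Q/Q) = (4 + Q)*(Q + 1) = (4 + Q)*(1 + Q) = (1 + Q)*(4 + Q))
m(N) = (-5 + N)*(4 + N² + 5*N)
m(4) + 9*2 = (-20 + 4³ - 21*4) + 9*2 = (-20 + 64 - 84) + 18 = -40 + 18 = -22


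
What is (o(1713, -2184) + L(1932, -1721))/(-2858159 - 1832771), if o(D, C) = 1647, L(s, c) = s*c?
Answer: 664665/938186 ≈ 0.70846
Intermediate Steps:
L(s, c) = c*s
(o(1713, -2184) + L(1932, -1721))/(-2858159 - 1832771) = (1647 - 1721*1932)/(-2858159 - 1832771) = (1647 - 3324972)/(-4690930) = -3323325*(-1/4690930) = 664665/938186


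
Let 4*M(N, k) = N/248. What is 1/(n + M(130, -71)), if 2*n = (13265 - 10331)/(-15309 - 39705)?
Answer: 4547824/474713 ≈ 9.5802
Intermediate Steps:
M(N, k) = N/992 (M(N, k) = (N/248)/4 = N/992)
n = -489/18338 (n = ((13265 - 10331)/(-15309 - 39705))/2 = (2934/(-55014))/2 = (2934*(-1/55014))/2 = (1/2)*(-489/9169) = -489/18338 ≈ -0.026666)
1/(n + M(130, -71)) = 1/(-489/18338 + (1/992)*130) = 1/(-489/18338 + 65/496) = 1/(474713/4547824) = 4547824/474713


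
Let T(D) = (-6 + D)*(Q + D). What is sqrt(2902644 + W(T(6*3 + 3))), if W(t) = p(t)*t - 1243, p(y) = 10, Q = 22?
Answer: sqrt(2907851) ≈ 1705.2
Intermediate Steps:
T(D) = (-6 + D)*(22 + D)
W(t) = -1243 + 10*t (W(t) = 10*t - 1243 = -1243 + 10*t)
sqrt(2902644 + W(T(6*3 + 3))) = sqrt(2902644 + (-1243 + 10*(-132 + (6*3 + 3)**2 + 16*(6*3 + 3)))) = sqrt(2902644 + (-1243 + 10*(-132 + (18 + 3)**2 + 16*(18 + 3)))) = sqrt(2902644 + (-1243 + 10*(-132 + 21**2 + 16*21))) = sqrt(2902644 + (-1243 + 10*(-132 + 441 + 336))) = sqrt(2902644 + (-1243 + 10*645)) = sqrt(2902644 + (-1243 + 6450)) = sqrt(2902644 + 5207) = sqrt(2907851)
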